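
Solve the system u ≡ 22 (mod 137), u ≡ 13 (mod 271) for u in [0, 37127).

137⁻¹ mod 271: 137·91 ≡ 1 (mod 271), so 137⁻¹ ≡ 91.
u = 22 + 137·((13 − 22)·91 mod 271) = 22 + 137·265 = 36327.

36327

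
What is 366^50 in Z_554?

50 in binary is 110010, i.e. 50 = 32 + 16 + 2.
366^1 ≡ 366 (mod 554)
366^2 ≡ 366^2 = 133956 ≡ 442 (mod 554)
366^4 ≡ 442^2 = 195364 ≡ 356 (mod 554)
366^8 ≡ 356^2 = 126736 ≡ 424 (mod 554)
366^16 ≡ 424^2 = 179776 ≡ 280 (mod 554)
366^32 ≡ 280^2 = 78400 ≡ 286 (mod 554)
366^50 = 366^32 · 366^16 · 366^2 ≡ 286 · 280 · 442 (mod 554).
Accumulate the product:
286 · 280 = 80080 ≡ 304
304 · 442 = 134368 ≡ 300

300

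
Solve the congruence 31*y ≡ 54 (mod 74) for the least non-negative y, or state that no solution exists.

28

gcd(31, 74) = 1, so a unique solution mod 74 exists.
31⁻¹ ≡ 43 (mod 74).
y ≡ 43*54 ≡ 28 (mod 74).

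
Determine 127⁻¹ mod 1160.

Apply the Euclidean algorithm and back-substitute:
1160 = 9·127 + 17
127 = 7·17 + 8
17 = 2·8 + 1
8 = 8·1 + 0
gcd(127, 1160) = 1, so the inverse exists.
Back-substitute for 1:
1 = 1·17 − 2·8
  = −2·127 + 15·17
  = 15·1160 − 137·127
So 127⁻¹ ≡ −137 ≡ 1023 (mod 1160).

1023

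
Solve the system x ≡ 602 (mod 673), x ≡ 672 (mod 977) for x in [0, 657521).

255669

673⁻¹ mod 977: 673·466 ≡ 1 (mod 977), so 673⁻¹ ≡ 466.
x = 602 + 673·((672 − 602)·466 mod 977) = 602 + 673·379 = 255669.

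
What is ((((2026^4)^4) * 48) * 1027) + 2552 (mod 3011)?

(2026)^4 ≡ 2795 (mod 3011)
(2795)^4 ≡ 963 (mod 3011)
963 * 48 = 46224 ≡ 1059 (mod 3011)
1059 * 1027 = 1087593 ≡ 622 (mod 3011)
622 + 2552 = 3174 ≡ 163 (mod 3011)

163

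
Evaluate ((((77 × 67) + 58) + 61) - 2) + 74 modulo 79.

57

77 × 67 = 5159 ≡ 24 (mod 79)
24 + 58 = 82 ≡ 3 (mod 79)
3 + 61 = 64
64 - 2 = 62
62 + 74 = 136 ≡ 57 (mod 79)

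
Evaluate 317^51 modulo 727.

Compute successive squares:
317^1 ≡ 317 (mod 727)
317^2 ≡ 317^2 = 100489 ≡ 163 (mod 727)
317^4 ≡ 163^2 = 26569 ≡ 397 (mod 727)
317^8 ≡ 397^2 = 157609 ≡ 577 (mod 727)
317^16 ≡ 577^2 = 332929 ≡ 690 (mod 727)
317^32 ≡ 690^2 = 476100 ≡ 642 (mod 727)
317^51 = 317^32 · 317^16 · 317^2 · 317^1 ≡ 642 · 690 · 163 · 317 (mod 727).
Accumulate the product:
642 · 690 = 442980 ≡ 237
237 · 163 = 38631 ≡ 100
100 · 317 = 31700 ≡ 439

439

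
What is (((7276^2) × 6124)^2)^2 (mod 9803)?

(7276)^2 ≡ 3976 (mod 9803)
3976 × 6124 = 24349024 ≡ 8175 (mod 9803)
(8175)^2 ≡ 3574 (mod 9803)
(3574)^2 ≡ 167 (mod 9803)

167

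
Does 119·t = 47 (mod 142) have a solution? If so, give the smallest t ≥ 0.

gcd(119, 142) = 1, so a unique solution mod 142 exists.
119⁻¹ ≡ 37 (mod 142).
t ≡ 37·47 ≡ 35 (mod 142).

35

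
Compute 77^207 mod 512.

197

207 in binary is 11001111, i.e. 207 = 128 + 64 + 8 + 4 + 2 + 1.
77^1 ≡ 77 (mod 512)
77^2 ≡ 77^2 = 5929 ≡ 297 (mod 512)
77^4 ≡ 297^2 = 88209 ≡ 145 (mod 512)
77^8 ≡ 145^2 = 21025 ≡ 33 (mod 512)
77^16 ≡ 33^2 = 1089 ≡ 65 (mod 512)
77^32 ≡ 65^2 = 4225 ≡ 129 (mod 512)
77^64 ≡ 129^2 = 16641 ≡ 257 (mod 512)
77^128 ≡ 257^2 = 66049 ≡ 1 (mod 512)
77^207 = 77^128 × 77^64 × 77^8 × 77^4 × 77^2 × 77^1 ≡ 1 × 257 × 33 × 145 × 297 × 77 (mod 512).
Accumulate the product:
1 × 257 = 257
257 × 33 = 8481 ≡ 289
289 × 145 = 41905 ≡ 433
433 × 297 = 128601 ≡ 89
89 × 77 = 6853 ≡ 197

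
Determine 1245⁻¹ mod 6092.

6092 = 4×1245 + 1112
1245 = 1×1112 + 133
1112 = 8×133 + 48
133 = 2×48 + 37
48 = 1×37 + 11
37 = 3×11 + 4
11 = 2×4 + 3
4 = 1×3 + 1
3 = 3×1 + 0
gcd(1245, 6092) = 1, so the inverse exists.
Back-substitute for 1:
1 = 1×4 − 1×3
  = −1×11 + 3×4
  = 3×37 − 10×11
  = −10×48 + 13×37
  = 13×133 − 36×48
  = −36×1112 + 301×133
  = 301×1245 − 337×1112
  = −337×6092 + 1649×1245
So 1245⁻¹ ≡ 1649 (mod 6092).

1649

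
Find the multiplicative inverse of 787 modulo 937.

Apply the Euclidean algorithm and back-substitute:
937 = 1·787 + 150
787 = 5·150 + 37
150 = 4·37 + 2
37 = 18·2 + 1
2 = 2·1 + 0
gcd(787, 937) = 1, so the inverse exists.
Bézout: 1 = −383·937 + 456·787.
So 787⁻¹ ≡ 456 (mod 937).

456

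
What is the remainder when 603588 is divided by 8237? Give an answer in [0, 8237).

603588 = 73·8237 + 2287, so 603588 ≡ 2287 (mod 8237).

2287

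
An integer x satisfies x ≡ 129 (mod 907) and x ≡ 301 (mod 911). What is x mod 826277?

787405

907⁻¹ mod 911: 907*683 ≡ 1 (mod 911), so 907⁻¹ ≡ 683.
x = 129 + 907*((301 − 129)*683 mod 911) = 129 + 907*868 = 787405.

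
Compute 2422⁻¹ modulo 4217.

2697

Run the extended Euclidean algorithm:
4217 = 1×2422 + 1795
2422 = 1×1795 + 627
1795 = 2×627 + 541
627 = 1×541 + 86
541 = 6×86 + 25
86 = 3×25 + 11
25 = 2×11 + 3
11 = 3×3 + 2
3 = 1×2 + 1
2 = 2×1 + 0
gcd(2422, 4217) = 1, so the inverse exists.
Bézout: 1 = 873×4217 − 1520×2422.
So 2422⁻¹ ≡ −1520 ≡ 2697 (mod 4217).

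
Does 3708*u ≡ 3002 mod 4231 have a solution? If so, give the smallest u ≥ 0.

gcd(3708, 4231) = 1, so a unique solution mod 4231 exists.
3708⁻¹ ≡ 3511 (mod 4231).
u ≡ 3511*3002 ≡ 601 (mod 4231).

601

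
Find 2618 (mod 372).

14

2618 = 7×372 + 14, so 2618 ≡ 14 (mod 372).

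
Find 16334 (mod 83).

66

16334 = 196·83 + 66, so 16334 ≡ 66 (mod 83).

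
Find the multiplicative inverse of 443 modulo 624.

131

Run the extended Euclidean algorithm:
624 = 1*443 + 181
443 = 2*181 + 81
181 = 2*81 + 19
81 = 4*19 + 5
19 = 3*5 + 4
5 = 1*4 + 1
4 = 4*1 + 0
gcd(443, 624) = 1, so the inverse exists.
Bézout: 1 = −93*624 + 131*443.
So 443⁻¹ ≡ 131 (mod 624).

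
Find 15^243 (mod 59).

49

243 in binary is 11110011, i.e. 243 = 128 + 64 + 32 + 16 + 2 + 1.
15^1 ≡ 15 (mod 59)
15^2 ≡ 15^2 = 225 ≡ 48 (mod 59)
15^4 ≡ 48^2 = 2304 ≡ 3 (mod 59)
15^8 ≡ 3^2 = 9 (mod 59)
15^16 ≡ 9^2 = 81 ≡ 22 (mod 59)
15^32 ≡ 22^2 = 484 ≡ 12 (mod 59)
15^64 ≡ 12^2 = 144 ≡ 26 (mod 59)
15^128 ≡ 26^2 = 676 ≡ 27 (mod 59)
15^243 = 15^128 * 15^64 * 15^32 * 15^16 * 15^2 * 15^1 ≡ 27 * 26 * 12 * 22 * 48 * 15 (mod 59).
Accumulate the product:
27 * 26 = 702 ≡ 53
53 * 12 = 636 ≡ 46
46 * 22 = 1012 ≡ 9
9 * 48 = 432 ≡ 19
19 * 15 = 285 ≡ 49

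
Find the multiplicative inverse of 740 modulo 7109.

6254

7109 = 9·740 + 449
740 = 1·449 + 291
449 = 1·291 + 158
291 = 1·158 + 133
158 = 1·133 + 25
133 = 5·25 + 8
25 = 3·8 + 1
8 = 8·1 + 0
gcd(740, 7109) = 1, so the inverse exists.
Bézout: 1 = 89·7109 − 855·740.
So 740⁻¹ ≡ −855 ≡ 6254 (mod 7109).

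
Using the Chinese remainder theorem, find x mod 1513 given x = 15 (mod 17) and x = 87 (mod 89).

1511

17⁻¹ mod 89: 17*21 ≡ 1 (mod 89), so 17⁻¹ ≡ 21.
x = 15 + 17*((87 − 15)*21 mod 89) = 15 + 17*88 = 1511.
Check: 1511 mod 17 = 15, 1511 mod 89 = 87. ✓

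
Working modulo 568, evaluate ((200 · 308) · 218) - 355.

200 · 308 = 61600 ≡ 256 (mod 568)
256 · 218 = 55808 ≡ 144 (mod 568)
144 - 355 = -211 ≡ 357 (mod 568)

357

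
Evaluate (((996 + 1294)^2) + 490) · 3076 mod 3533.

2504

996 + 1294 = 2290
(2290)^2 ≡ 1128 (mod 3533)
1128 + 490 = 1618
1618 · 3076 = 4976968 ≡ 2504 (mod 3533)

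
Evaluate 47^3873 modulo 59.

3873 in binary is 111100100001, i.e. 3873 = 2048 + 1024 + 512 + 256 + 32 + 1.
47^1 ≡ 47 (mod 59)
47^2 ≡ 47^2 = 2209 ≡ 26 (mod 59)
47^4 ≡ 26^2 = 676 ≡ 27 (mod 59)
47^8 ≡ 27^2 = 729 ≡ 21 (mod 59)
47^16 ≡ 21^2 = 441 ≡ 28 (mod 59)
47^32 ≡ 28^2 = 784 ≡ 17 (mod 59)
47^64 ≡ 17^2 = 289 ≡ 53 (mod 59)
47^128 ≡ 53^2 = 2809 ≡ 36 (mod 59)
47^256 ≡ 36^2 = 1296 ≡ 57 (mod 59)
47^512 ≡ 57^2 = 3249 ≡ 4 (mod 59)
47^1024 ≡ 4^2 = 16 (mod 59)
47^2048 ≡ 16^2 = 256 ≡ 20 (mod 59)
47^3873 = 47^2048 · 47^1024 · 47^512 · 47^256 · 47^32 · 47^1 ≡ 20 · 16 · 4 · 57 · 17 · 47 (mod 59).
Accumulate the product:
20 · 16 = 320 ≡ 25
25 · 4 = 100 ≡ 41
41 · 57 = 2337 ≡ 36
36 · 17 = 612 ≡ 22
22 · 47 = 1034 ≡ 31

31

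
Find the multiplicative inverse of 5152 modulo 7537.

2269

7537 = 1·5152 + 2385
5152 = 2·2385 + 382
2385 = 6·382 + 93
382 = 4·93 + 10
93 = 9·10 + 3
10 = 3·3 + 1
3 = 3·1 + 0
gcd(5152, 7537) = 1, so the inverse exists.
Back-substitute for 1:
1 = 1·10 − 3·3
  = −3·93 + 28·10
  = 28·382 − 115·93
  = −115·2385 + 718·382
  = 718·5152 − 1551·2385
  = −1551·7537 + 2269·5152
So 5152⁻¹ ≡ 2269 (mod 7537).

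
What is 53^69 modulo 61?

23

Using repeated squaring:
53^1 ≡ 53 (mod 61)
53^2 ≡ 53^2 = 2809 ≡ 3 (mod 61)
53^4 ≡ 3^2 = 9 (mod 61)
53^8 ≡ 9^2 = 81 ≡ 20 (mod 61)
53^16 ≡ 20^2 = 400 ≡ 34 (mod 61)
53^32 ≡ 34^2 = 1156 ≡ 58 (mod 61)
53^64 ≡ 58^2 = 3364 ≡ 9 (mod 61)
53^69 = 53^64 * 53^4 * 53^1 ≡ 9 * 9 * 53 (mod 61).
Accumulate the product:
9 * 9 = 81 ≡ 20
20 * 53 = 1060 ≡ 23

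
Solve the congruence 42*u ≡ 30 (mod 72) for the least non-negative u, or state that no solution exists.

gcd(42, 72) = 6, and 6 | 30, so solutions exist.
Divide through by 6: 7*u = 5 (mod 12).
7⁻¹ ≡ 7 (mod 12).
u ≡ 7*5 ≡ 11 (mod 12).
The smallest non-negative solution is u = 11.

11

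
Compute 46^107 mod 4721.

4540

By square-and-multiply:
46^1 ≡ 46 (mod 4721)
46^2 ≡ 46^2 = 2116 (mod 4721)
46^4 ≡ 2116^2 = 4477456 ≡ 1948 (mod 4721)
46^8 ≡ 1948^2 = 3794704 ≡ 3741 (mod 4721)
46^16 ≡ 3741^2 = 13995081 ≡ 2037 (mod 4721)
46^32 ≡ 2037^2 = 4149369 ≡ 4331 (mod 4721)
46^64 ≡ 4331^2 = 18757561 ≡ 1028 (mod 4721)
46^107 = 46^64 × 46^32 × 46^8 × 46^2 × 46^1 ≡ 1028 × 4331 × 3741 × 2116 × 46 (mod 4721).
Accumulate the product:
1028 × 4331 = 4452268 ≡ 365
365 × 3741 = 1365465 ≡ 1096
1096 × 2116 = 2319136 ≡ 1125
1125 × 46 = 51750 ≡ 4540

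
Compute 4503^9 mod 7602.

4089

By square-and-multiply:
9 in binary is 1001, i.e. 9 = 8 + 1.
4503^1 ≡ 4503 (mod 7602)
4503^2 ≡ 4503^2 = 20277009 ≡ 2475 (mod 7602)
4503^4 ≡ 2475^2 = 6125625 ≡ 6015 (mod 7602)
4503^8 ≡ 6015^2 = 36180225 ≡ 2307 (mod 7602)
4503^9 = 4503^8 * 4503^1 ≡ 2307 * 4503 (mod 7602).
2307 * 4503 = 10388421 ≡ 4089 (mod 7602).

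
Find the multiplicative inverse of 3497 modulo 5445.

Run the extended Euclidean algorithm:
5445 = 1×3497 + 1948
3497 = 1×1948 + 1549
1948 = 1×1549 + 399
1549 = 3×399 + 352
399 = 1×352 + 47
352 = 7×47 + 23
47 = 2×23 + 1
23 = 23×1 + 0
gcd(3497, 5445) = 1, so the inverse exists.
Bézout: 1 = 149×5445 − 232×3497.
So 3497⁻¹ ≡ −232 ≡ 5213 (mod 5445).

5213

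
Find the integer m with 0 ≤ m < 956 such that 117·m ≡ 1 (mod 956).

621

956 = 8*117 + 20
117 = 5*20 + 17
20 = 1*17 + 3
17 = 5*3 + 2
3 = 1*2 + 1
2 = 2*1 + 0
gcd(117, 956) = 1, so the inverse exists.
Back-substitute for 1:
1 = 1*3 − 1*2
  = −1*17 + 6*3
  = 6*20 − 7*17
  = −7*117 + 41*20
  = 41*956 − 335*117
So 117⁻¹ ≡ −335 ≡ 621 (mod 956).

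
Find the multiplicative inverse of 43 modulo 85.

2

Apply the Euclidean algorithm and back-substitute:
85 = 1·43 + 42
43 = 1·42 + 1
42 = 42·1 + 0
gcd(43, 85) = 1, so the inverse exists.
Back-substitute for 1:
1 = 1·43 − 1·42
  = −1·85 + 2·43
So 43⁻¹ ≡ 2 (mod 85).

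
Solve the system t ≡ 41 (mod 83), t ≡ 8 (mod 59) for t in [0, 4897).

83⁻¹ mod 59: 83·32 ≡ 1 (mod 59), so 83⁻¹ ≡ 32.
t = 41 + 83·((8 − 41)·32 mod 59) = 41 + 83·6 = 539.

539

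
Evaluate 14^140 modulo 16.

By square-and-multiply:
14^1 ≡ 14 (mod 16)
14^2 ≡ 14^2 = 196 ≡ 4 (mod 16)
14^4 ≡ 4^2 = 16 ≡ 0 (mod 16)
14^8 ≡ 0^2 = 0 (mod 16)
14^16 ≡ 0^2 = 0 (mod 16)
14^32 ≡ 0^2 = 0 (mod 16)
14^64 ≡ 0^2 = 0 (mod 16)
14^128 ≡ 0^2 = 0 (mod 16)
14^140 = 14^128 · 14^8 · 14^4 ≡ 0 · 0 · 0 (mod 16).
Accumulate the product:
0 · 0 = 0
0 · 0 = 0

0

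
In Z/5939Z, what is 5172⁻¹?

5939 = 1*5172 + 767
5172 = 6*767 + 570
767 = 1*570 + 197
570 = 2*197 + 176
197 = 1*176 + 21
176 = 8*21 + 8
21 = 2*8 + 5
8 = 1*5 + 3
5 = 1*3 + 2
3 = 1*2 + 1
2 = 2*1 + 0
gcd(5172, 5939) = 1, so the inverse exists.
Back-substitute for 1:
1 = 1*3 − 1*2
  = −1*5 + 2*3
  = 2*8 − 3*5
  = −3*21 + 8*8
  = 8*176 − 67*21
  = −67*197 + 75*176
  = 75*570 − 217*197
  = −217*767 + 292*570
  = 292*5172 − 1969*767
  = −1969*5939 + 2261*5172
So 5172⁻¹ ≡ 2261 (mod 5939).

2261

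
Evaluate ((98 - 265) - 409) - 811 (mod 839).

291

98 - 265 = -167 ≡ 672 (mod 839)
672 - 409 = 263
263 - 811 = -548 ≡ 291 (mod 839)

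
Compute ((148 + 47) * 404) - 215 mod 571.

148 + 47 = 195
195 * 404 = 78780 ≡ 553 (mod 571)
553 - 215 = 338

338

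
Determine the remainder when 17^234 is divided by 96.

1

17^1 ≡ 17 (mod 96)
17^2 ≡ 17^2 = 289 ≡ 1 (mod 96)
17^4 ≡ 1^2 = 1 (mod 96)
17^8 ≡ 1^2 = 1 (mod 96)
17^16 ≡ 1^2 = 1 (mod 96)
17^32 ≡ 1^2 = 1 (mod 96)
17^64 ≡ 1^2 = 1 (mod 96)
17^128 ≡ 1^2 = 1 (mod 96)
17^234 = 17^128 × 17^64 × 17^32 × 17^8 × 17^2 ≡ 1 × 1 × 1 × 1 × 1 (mod 96).
Accumulate the product:
1 × 1 = 1
1 × 1 = 1
1 × 1 = 1
1 × 1 = 1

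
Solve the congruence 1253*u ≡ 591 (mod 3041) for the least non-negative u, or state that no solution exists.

66

gcd(1253, 3041) = 1, so a unique solution mod 3041 exists.
1253⁻¹ ≡ 2825 (mod 3041).
u ≡ 2825*591 ≡ 66 (mod 3041).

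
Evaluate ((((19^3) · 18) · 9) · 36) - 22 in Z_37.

4

(19)^3 ≡ 14 (mod 37)
14 · 18 = 252 ≡ 30 (mod 37)
30 · 9 = 270 ≡ 11 (mod 37)
11 · 36 = 396 ≡ 26 (mod 37)
26 - 22 = 4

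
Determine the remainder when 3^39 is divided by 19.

8

Using repeated squaring:
39 in binary is 100111, i.e. 39 = 32 + 4 + 2 + 1.
3^1 ≡ 3 (mod 19)
3^2 ≡ 3^2 = 9 (mod 19)
3^4 ≡ 9^2 = 81 ≡ 5 (mod 19)
3^8 ≡ 5^2 = 25 ≡ 6 (mod 19)
3^16 ≡ 6^2 = 36 ≡ 17 (mod 19)
3^32 ≡ 17^2 = 289 ≡ 4 (mod 19)
3^39 = 3^32 × 3^4 × 3^2 × 3^1 ≡ 4 × 5 × 9 × 3 (mod 19).
Accumulate the product:
4 × 5 = 20 ≡ 1
1 × 9 = 9
9 × 3 = 27 ≡ 8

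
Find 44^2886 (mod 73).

49

Using repeated squaring:
2886 in binary is 101101000110, i.e. 2886 = 2048 + 512 + 256 + 64 + 4 + 2.
44^1 ≡ 44 (mod 73)
44^2 ≡ 44^2 = 1936 ≡ 38 (mod 73)
44^4 ≡ 38^2 = 1444 ≡ 57 (mod 73)
44^8 ≡ 57^2 = 3249 ≡ 37 (mod 73)
44^16 ≡ 37^2 = 1369 ≡ 55 (mod 73)
44^32 ≡ 55^2 = 3025 ≡ 32 (mod 73)
44^64 ≡ 32^2 = 1024 ≡ 2 (mod 73)
44^128 ≡ 2^2 = 4 (mod 73)
44^256 ≡ 4^2 = 16 (mod 73)
44^512 ≡ 16^2 = 256 ≡ 37 (mod 73)
44^1024 ≡ 37^2 = 1369 ≡ 55 (mod 73)
44^2048 ≡ 55^2 = 3025 ≡ 32 (mod 73)
44^2886 = 44^2048 · 44^512 · 44^256 · 44^64 · 44^4 · 44^2 ≡ 32 · 37 · 16 · 2 · 57 · 38 (mod 73).
Accumulate the product:
32 · 37 = 1184 ≡ 16
16 · 16 = 256 ≡ 37
37 · 2 = 74 ≡ 1
1 · 57 = 57
57 · 38 = 2166 ≡ 49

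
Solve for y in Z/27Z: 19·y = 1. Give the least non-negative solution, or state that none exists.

10

gcd(19, 27) = 1, so a unique solution mod 27 exists.
19⁻¹ ≡ 10 (mod 27).
y ≡ 10·1 ≡ 10 (mod 27).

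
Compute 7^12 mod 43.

1

Compute successive squares:
12 in binary is 1100, i.e. 12 = 8 + 4.
7^1 ≡ 7 (mod 43)
7^2 ≡ 7^2 = 49 ≡ 6 (mod 43)
7^4 ≡ 6^2 = 36 (mod 43)
7^8 ≡ 36^2 = 1296 ≡ 6 (mod 43)
7^12 = 7^8 * 7^4 ≡ 6 * 36 (mod 43).
6 * 36 = 216 ≡ 1 (mod 43).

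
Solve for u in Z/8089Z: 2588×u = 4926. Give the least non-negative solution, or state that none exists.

gcd(2588, 8089) = 1, so a unique solution mod 8089 exists.
2588⁻¹ ≡ 672 (mod 8089).
u ≡ 672×4926 ≡ 1871 (mod 8089).

1871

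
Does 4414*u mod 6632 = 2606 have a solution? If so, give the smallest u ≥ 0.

549

gcd(4414, 6632) = 2, and 2 | 2606, so solutions exist.
Divide through by 2: 2207*u mod 3316 = 1303.
2207⁻¹ ≡ 1507 (mod 3316).
u ≡ 1507*1303 ≡ 549 (mod 3316).
The smallest non-negative solution is u = 549.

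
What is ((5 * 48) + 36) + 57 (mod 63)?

5 * 48 = 240 ≡ 51 (mod 63)
51 + 36 = 87 ≡ 24 (mod 63)
24 + 57 = 81 ≡ 18 (mod 63)

18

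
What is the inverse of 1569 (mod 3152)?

By the extended Euclidean algorithm:
3152 = 2*1569 + 14
1569 = 112*14 + 1
14 = 14*1 + 0
gcd(1569, 3152) = 1, so the inverse exists.
Back-substitute for 1:
1 = 1*1569 − 112*14
  = −112*3152 + 225*1569
So 1569⁻¹ ≡ 225 (mod 3152).

225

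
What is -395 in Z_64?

53

-395 = -7×64 + 53, so -395 ≡ 53 (mod 64).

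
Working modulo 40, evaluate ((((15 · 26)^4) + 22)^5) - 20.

15 · 26 = 390 ≡ 30 (mod 40)
(30)^4 ≡ 0 (mod 40)
0 + 22 = 22
(22)^5 ≡ 32 (mod 40)
32 - 20 = 12

12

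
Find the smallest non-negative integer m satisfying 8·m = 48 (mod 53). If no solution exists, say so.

gcd(8, 53) = 1, so a unique solution mod 53 exists.
8⁻¹ ≡ 20 (mod 53).
m ≡ 20·48 ≡ 6 (mod 53).

6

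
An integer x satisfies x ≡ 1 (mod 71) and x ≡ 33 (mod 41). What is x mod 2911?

853

71⁻¹ mod 41: 71*26 ≡ 1 (mod 41), so 71⁻¹ ≡ 26.
x = 1 + 71*((33 − 1)*26 mod 41) = 1 + 71*12 = 853.
Check: 853 mod 71 = 1, 853 mod 41 = 33. ✓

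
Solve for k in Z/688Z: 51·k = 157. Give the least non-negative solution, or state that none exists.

gcd(51, 688) = 1, so a unique solution mod 688 exists.
51⁻¹ ≡ 27 (mod 688).
k ≡ 27·157 ≡ 111 (mod 688).

111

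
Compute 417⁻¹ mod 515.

268

By the extended Euclidean algorithm:
515 = 1×417 + 98
417 = 4×98 + 25
98 = 3×25 + 23
25 = 1×23 + 2
23 = 11×2 + 1
2 = 2×1 + 0
gcd(417, 515) = 1, so the inverse exists.
Back-substitute for 1:
1 = 1×23 − 11×2
  = −11×25 + 12×23
  = 12×98 − 47×25
  = −47×417 + 200×98
  = 200×515 − 247×417
So 417⁻¹ ≡ −247 ≡ 268 (mod 515).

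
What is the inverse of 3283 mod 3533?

2784

Run the extended Euclidean algorithm:
3533 = 1×3283 + 250
3283 = 13×250 + 33
250 = 7×33 + 19
33 = 1×19 + 14
19 = 1×14 + 5
14 = 2×5 + 4
5 = 1×4 + 1
4 = 4×1 + 0
gcd(3283, 3533) = 1, so the inverse exists.
Back-substitute for 1:
1 = 1×5 − 1×4
  = −1×14 + 3×5
  = 3×19 − 4×14
  = −4×33 + 7×19
  = 7×250 − 53×33
  = −53×3283 + 696×250
  = 696×3533 − 749×3283
So 3283⁻¹ ≡ −749 ≡ 2784 (mod 3533).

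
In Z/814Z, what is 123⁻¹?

589

814 = 6·123 + 76
123 = 1·76 + 47
76 = 1·47 + 29
47 = 1·29 + 18
29 = 1·18 + 11
18 = 1·11 + 7
11 = 1·7 + 4
7 = 1·4 + 3
4 = 1·3 + 1
3 = 3·1 + 0
gcd(123, 814) = 1, so the inverse exists.
Back-substitute for 1:
1 = 1·4 − 1·3
  = −1·7 + 2·4
  = 2·11 − 3·7
  = −3·18 + 5·11
  = 5·29 − 8·18
  = −8·47 + 13·29
  = 13·76 − 21·47
  = −21·123 + 34·76
  = 34·814 − 225·123
So 123⁻¹ ≡ −225 ≡ 589 (mod 814).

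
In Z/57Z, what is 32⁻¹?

41

57 = 1×32 + 25
32 = 1×25 + 7
25 = 3×7 + 4
7 = 1×4 + 3
4 = 1×3 + 1
3 = 3×1 + 0
gcd(32, 57) = 1, so the inverse exists.
Bézout: 1 = 9×57 − 16×32.
So 32⁻¹ ≡ −16 ≡ 41 (mod 57).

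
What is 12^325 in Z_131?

1

325 in binary is 101000101, i.e. 325 = 256 + 64 + 4 + 1.
12^1 ≡ 12 (mod 131)
12^2 ≡ 12^2 = 144 ≡ 13 (mod 131)
12^4 ≡ 13^2 = 169 ≡ 38 (mod 131)
12^8 ≡ 38^2 = 1444 ≡ 3 (mod 131)
12^16 ≡ 3^2 = 9 (mod 131)
12^32 ≡ 9^2 = 81 (mod 131)
12^64 ≡ 81^2 = 6561 ≡ 11 (mod 131)
12^128 ≡ 11^2 = 121 (mod 131)
12^256 ≡ 121^2 = 14641 ≡ 100 (mod 131)
12^325 = 12^256 × 12^64 × 12^4 × 12^1 ≡ 100 × 11 × 38 × 12 (mod 131).
Accumulate the product:
100 × 11 = 1100 ≡ 52
52 × 38 = 1976 ≡ 11
11 × 12 = 132 ≡ 1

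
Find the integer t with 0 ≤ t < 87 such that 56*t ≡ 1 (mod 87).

87 = 1*56 + 31
56 = 1*31 + 25
31 = 1*25 + 6
25 = 4*6 + 1
6 = 6*1 + 0
gcd(56, 87) = 1, so the inverse exists.
Back-substitute for 1:
1 = 1*25 − 4*6
  = −4*31 + 5*25
  = 5*56 − 9*31
  = −9*87 + 14*56
So 56⁻¹ ≡ 14 (mod 87).

14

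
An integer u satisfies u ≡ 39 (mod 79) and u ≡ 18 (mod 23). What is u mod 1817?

1145

79⁻¹ mod 23: 79*7 ≡ 1 (mod 23), so 79⁻¹ ≡ 7.
u = 39 + 79*((18 − 39)*7 mod 23) = 39 + 79*14 = 1145.
Check: 1145 mod 79 = 39, 1145 mod 23 = 18. ✓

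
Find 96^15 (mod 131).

51

Using repeated squaring:
15 in binary is 1111, i.e. 15 = 8 + 4 + 2 + 1.
96^1 ≡ 96 (mod 131)
96^2 ≡ 96^2 = 9216 ≡ 46 (mod 131)
96^4 ≡ 46^2 = 2116 ≡ 20 (mod 131)
96^8 ≡ 20^2 = 400 ≡ 7 (mod 131)
96^15 = 96^8 * 96^4 * 96^2 * 96^1 ≡ 7 * 20 * 46 * 96 (mod 131).
Accumulate the product:
7 * 20 = 140 ≡ 9
9 * 46 = 414 ≡ 21
21 * 96 = 2016 ≡ 51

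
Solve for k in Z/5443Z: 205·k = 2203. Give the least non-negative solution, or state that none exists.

gcd(205, 5443) = 1, so a unique solution mod 5443 exists.
205⁻¹ ≡ 2071 (mod 5443).
k ≡ 2071·2203 ≡ 1179 (mod 5443).

1179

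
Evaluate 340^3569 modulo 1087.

1027

3569 in binary is 110111110001, i.e. 3569 = 2048 + 1024 + 256 + 128 + 64 + 32 + 16 + 1.
340^1 ≡ 340 (mod 1087)
340^2 ≡ 340^2 = 115600 ≡ 378 (mod 1087)
340^4 ≡ 378^2 = 142884 ≡ 487 (mod 1087)
340^8 ≡ 487^2 = 237169 ≡ 203 (mod 1087)
340^16 ≡ 203^2 = 41209 ≡ 990 (mod 1087)
340^32 ≡ 990^2 = 980100 ≡ 713 (mod 1087)
340^64 ≡ 713^2 = 508369 ≡ 740 (mod 1087)
340^128 ≡ 740^2 = 547600 ≡ 839 (mod 1087)
340^256 ≡ 839^2 = 703921 ≡ 632 (mod 1087)
340^512 ≡ 632^2 = 399424 ≡ 495 (mod 1087)
340^1024 ≡ 495^2 = 245025 ≡ 450 (mod 1087)
340^2048 ≡ 450^2 = 202500 ≡ 318 (mod 1087)
340^3569 = 340^2048 * 340^1024 * 340^256 * 340^128 * 340^64 * 340^32 * 340^16 * 340^1 ≡ 318 * 450 * 632 * 839 * 740 * 713 * 990 * 340 (mod 1087).
Accumulate the product:
318 * 450 = 143100 ≡ 703
703 * 632 = 444296 ≡ 800
800 * 839 = 671200 ≡ 521
521 * 740 = 385540 ≡ 742
742 * 713 = 529046 ≡ 764
764 * 990 = 756360 ≡ 895
895 * 340 = 304300 ≡ 1027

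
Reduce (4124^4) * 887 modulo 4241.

(4124)^4 ≡ 136 (mod 4241)
136 * 887 = 120632 ≡ 1884 (mod 4241)

1884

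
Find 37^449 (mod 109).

37^1 ≡ 37 (mod 109)
37^2 ≡ 37^2 = 1369 ≡ 61 (mod 109)
37^4 ≡ 61^2 = 3721 ≡ 15 (mod 109)
37^8 ≡ 15^2 = 225 ≡ 7 (mod 109)
37^16 ≡ 7^2 = 49 (mod 109)
37^32 ≡ 49^2 = 2401 ≡ 3 (mod 109)
37^64 ≡ 3^2 = 9 (mod 109)
37^128 ≡ 9^2 = 81 (mod 109)
37^256 ≡ 81^2 = 6561 ≡ 21 (mod 109)
37^449 = 37^256 * 37^128 * 37^64 * 37^1 ≡ 21 * 81 * 9 * 37 (mod 109).
Accumulate the product:
21 * 81 = 1701 ≡ 66
66 * 9 = 594 ≡ 49
49 * 37 = 1813 ≡ 69

69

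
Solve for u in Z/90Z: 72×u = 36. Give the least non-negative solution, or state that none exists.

3

gcd(72, 90) = 18, and 18 | 36, so solutions exist.
Divide through by 18: 4×u ≡ 2 mod 5.
4⁻¹ ≡ 4 (mod 5).
u ≡ 4×2 ≡ 3 (mod 5).
The smallest non-negative solution is u = 3.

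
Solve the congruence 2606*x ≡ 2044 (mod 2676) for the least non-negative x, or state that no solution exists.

gcd(2606, 2676) = 2, and 2 | 2044, so solutions exist.
Divide through by 2: 1303*x ≡ 1022 mod 1338.
1303⁻¹ ≡ 841 (mod 1338).
x ≡ 841*1022 ≡ 506 (mod 1338).
The smallest non-negative solution is x = 506.

506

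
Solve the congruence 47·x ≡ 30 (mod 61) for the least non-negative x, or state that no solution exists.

gcd(47, 61) = 1, so a unique solution mod 61 exists.
47⁻¹ ≡ 13 (mod 61).
x ≡ 13·30 ≡ 24 (mod 61).

24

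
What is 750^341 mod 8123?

By square-and-multiply:
341 in binary is 101010101, i.e. 341 = 256 + 64 + 16 + 4 + 1.
750^1 ≡ 750 (mod 8123)
750^2 ≡ 750^2 = 562500 ≡ 2013 (mod 8123)
750^4 ≡ 2013^2 = 4052169 ≡ 6915 (mod 8123)
750^8 ≡ 6915^2 = 47817225 ≡ 5247 (mod 8123)
750^16 ≡ 5247^2 = 27531009 ≡ 2162 (mod 8123)
750^32 ≡ 2162^2 = 4674244 ≡ 3519 (mod 8123)
750^64 ≡ 3519^2 = 12383361 ≡ 3909 (mod 8123)
750^128 ≡ 3909^2 = 15280281 ≡ 918 (mod 8123)
750^256 ≡ 918^2 = 842724 ≡ 6055 (mod 8123)
750^341 = 750^256 × 750^64 × 750^16 × 750^4 × 750^1 ≡ 6055 × 3909 × 2162 × 6915 × 750 (mod 8123).
Accumulate the product:
6055 × 3909 = 23668995 ≡ 6696
6696 × 2162 = 14476752 ≡ 1566
1566 × 6915 = 10828890 ≡ 931
931 × 750 = 698250 ≡ 7795

7795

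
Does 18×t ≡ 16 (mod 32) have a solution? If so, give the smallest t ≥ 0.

8

gcd(18, 32) = 2, and 2 | 16, so solutions exist.
Divide through by 2: 9×t mod 16 = 8.
9⁻¹ ≡ 9 (mod 16).
t ≡ 9×8 ≡ 8 (mod 16).
The smallest non-negative solution is t = 8.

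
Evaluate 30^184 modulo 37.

184 in binary is 10111000, i.e. 184 = 128 + 32 + 16 + 8.
30^1 ≡ 30 (mod 37)
30^2 ≡ 30^2 = 900 ≡ 12 (mod 37)
30^4 ≡ 12^2 = 144 ≡ 33 (mod 37)
30^8 ≡ 33^2 = 1089 ≡ 16 (mod 37)
30^16 ≡ 16^2 = 256 ≡ 34 (mod 37)
30^32 ≡ 34^2 = 1156 ≡ 9 (mod 37)
30^64 ≡ 9^2 = 81 ≡ 7 (mod 37)
30^128 ≡ 7^2 = 49 ≡ 12 (mod 37)
30^184 = 30^128 * 30^32 * 30^16 * 30^8 ≡ 12 * 9 * 34 * 16 (mod 37).
Accumulate the product:
12 * 9 = 108 ≡ 34
34 * 34 = 1156 ≡ 9
9 * 16 = 144 ≡ 33

33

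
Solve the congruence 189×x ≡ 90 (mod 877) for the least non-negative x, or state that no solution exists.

gcd(189, 877) = 1, so a unique solution mod 877 exists.
189⁻¹ ≡ 761 (mod 877).
x ≡ 761×90 ≡ 84 (mod 877).

84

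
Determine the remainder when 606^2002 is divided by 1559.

Compute successive squares:
606^1 ≡ 606 (mod 1559)
606^2 ≡ 606^2 = 367236 ≡ 871 (mod 1559)
606^4 ≡ 871^2 = 758641 ≡ 967 (mod 1559)
606^8 ≡ 967^2 = 935089 ≡ 1248 (mod 1559)
606^16 ≡ 1248^2 = 1557504 ≡ 63 (mod 1559)
606^32 ≡ 63^2 = 3969 ≡ 851 (mod 1559)
606^64 ≡ 851^2 = 724201 ≡ 825 (mod 1559)
606^128 ≡ 825^2 = 680625 ≡ 901 (mod 1559)
606^256 ≡ 901^2 = 811801 ≡ 1121 (mod 1559)
606^512 ≡ 1121^2 = 1256641 ≡ 87 (mod 1559)
606^1024 ≡ 87^2 = 7569 ≡ 1333 (mod 1559)
606^2002 = 606^1024 × 606^512 × 606^256 × 606^128 × 606^64 × 606^16 × 606^2 ≡ 1333 × 87 × 1121 × 901 × 825 × 63 × 871 (mod 1559).
Accumulate the product:
1333 × 87 = 115971 ≡ 605
605 × 1121 = 678205 ≡ 40
40 × 901 = 36040 ≡ 183
183 × 825 = 150975 ≡ 1311
1311 × 63 = 82593 ≡ 1525
1525 × 871 = 1328275 ≡ 7

7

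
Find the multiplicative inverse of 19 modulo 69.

69 = 3·19 + 12
19 = 1·12 + 7
12 = 1·7 + 5
7 = 1·5 + 2
5 = 2·2 + 1
2 = 2·1 + 0
gcd(19, 69) = 1, so the inverse exists.
Bézout: 1 = 8·69 − 29·19.
So 19⁻¹ ≡ −29 ≡ 40 (mod 69).

40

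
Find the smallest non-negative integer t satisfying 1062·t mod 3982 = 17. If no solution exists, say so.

gcd(1062, 3982) = 2, and 2 does not divide 17.
So the congruence has no solution.

no solution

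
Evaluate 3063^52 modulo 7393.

3063^1 ≡ 3063 (mod 7393)
3063^2 ≡ 3063^2 = 9381969 ≡ 252 (mod 7393)
3063^4 ≡ 252^2 = 63504 ≡ 4360 (mod 7393)
3063^8 ≡ 4360^2 = 19009600 ≡ 2197 (mod 7393)
3063^16 ≡ 2197^2 = 4826809 ≡ 6573 (mod 7393)
3063^32 ≡ 6573^2 = 43204329 ≡ 7030 (mod 7393)
3063^52 = 3063^32 · 3063^16 · 3063^4 ≡ 7030 · 6573 · 4360 (mod 7393).
Accumulate the product:
7030 · 6573 = 46208190 ≡ 1940
1940 · 4360 = 8458400 ≡ 808

808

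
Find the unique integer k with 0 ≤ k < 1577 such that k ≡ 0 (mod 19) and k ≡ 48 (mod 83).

19⁻¹ mod 83: 19*35 ≡ 1 (mod 83), so 19⁻¹ ≡ 35.
k = 0 + 19*((48 − 0)*35 mod 83) = 0 + 19*20 = 380.

380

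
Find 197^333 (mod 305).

333 in binary is 101001101, i.e. 333 = 256 + 64 + 8 + 4 + 1.
197^1 ≡ 197 (mod 305)
197^2 ≡ 197^2 = 38809 ≡ 74 (mod 305)
197^4 ≡ 74^2 = 5476 ≡ 291 (mod 305)
197^8 ≡ 291^2 = 84681 ≡ 196 (mod 305)
197^16 ≡ 196^2 = 38416 ≡ 291 (mod 305)
197^32 ≡ 291^2 = 84681 ≡ 196 (mod 305)
197^64 ≡ 196^2 = 38416 ≡ 291 (mod 305)
197^128 ≡ 291^2 = 84681 ≡ 196 (mod 305)
197^256 ≡ 196^2 = 38416 ≡ 291 (mod 305)
197^333 = 197^256 × 197^64 × 197^8 × 197^4 × 197^1 ≡ 291 × 291 × 196 × 291 × 197 (mod 305).
Accumulate the product:
291 × 291 = 84681 ≡ 196
196 × 196 = 38416 ≡ 291
291 × 291 = 84681 ≡ 196
196 × 197 = 38612 ≡ 182

182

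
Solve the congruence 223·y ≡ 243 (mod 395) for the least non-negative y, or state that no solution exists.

gcd(223, 395) = 1, so a unique solution mod 395 exists.
223⁻¹ ≡ 62 (mod 395).
y ≡ 62·243 ≡ 56 (mod 395).

56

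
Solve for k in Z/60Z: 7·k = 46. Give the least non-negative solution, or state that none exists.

58

gcd(7, 60) = 1, so a unique solution mod 60 exists.
7⁻¹ ≡ 43 (mod 60).
k ≡ 43·46 ≡ 58 (mod 60).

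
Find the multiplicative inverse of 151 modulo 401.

162

By the extended Euclidean algorithm:
401 = 2·151 + 99
151 = 1·99 + 52
99 = 1·52 + 47
52 = 1·47 + 5
47 = 9·5 + 2
5 = 2·2 + 1
2 = 2·1 + 0
gcd(151, 401) = 1, so the inverse exists.
Bézout: 1 = −61·401 + 162·151.
So 151⁻¹ ≡ 162 (mod 401).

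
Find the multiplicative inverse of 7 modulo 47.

47 = 6×7 + 5
7 = 1×5 + 2
5 = 2×2 + 1
2 = 2×1 + 0
gcd(7, 47) = 1, so the inverse exists.
Bézout: 1 = 3×47 − 20×7.
So 7⁻¹ ≡ −20 ≡ 27 (mod 47).

27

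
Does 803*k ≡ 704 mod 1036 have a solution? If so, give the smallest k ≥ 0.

824

gcd(803, 1036) = 1, so a unique solution mod 1036 exists.
803⁻¹ ≡ 787 (mod 1036).
k ≡ 787*704 ≡ 824 (mod 1036).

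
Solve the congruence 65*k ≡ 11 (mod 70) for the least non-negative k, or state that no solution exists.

no solution

gcd(65, 70) = 5, and 5 does not divide 11.
So the congruence has no solution.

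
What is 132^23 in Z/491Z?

470

23 in binary is 10111, i.e. 23 = 16 + 4 + 2 + 1.
132^1 ≡ 132 (mod 491)
132^2 ≡ 132^2 = 17424 ≡ 239 (mod 491)
132^4 ≡ 239^2 = 57121 ≡ 165 (mod 491)
132^8 ≡ 165^2 = 27225 ≡ 220 (mod 491)
132^16 ≡ 220^2 = 48400 ≡ 282 (mod 491)
132^23 = 132^16 · 132^4 · 132^2 · 132^1 ≡ 282 · 165 · 239 · 132 (mod 491).
Accumulate the product:
282 · 165 = 46530 ≡ 376
376 · 239 = 89864 ≡ 11
11 · 132 = 1452 ≡ 470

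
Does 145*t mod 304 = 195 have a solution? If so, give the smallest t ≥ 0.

211

gcd(145, 304) = 1, so a unique solution mod 304 exists.
145⁻¹ ≡ 65 (mod 304).
t ≡ 65*195 ≡ 211 (mod 304).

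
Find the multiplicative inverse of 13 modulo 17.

4

Run the extended Euclidean algorithm:
17 = 1*13 + 4
13 = 3*4 + 1
4 = 4*1 + 0
gcd(13, 17) = 1, so the inverse exists.
Back-substitute for 1:
1 = 1*13 − 3*4
  = −3*17 + 4*13
So 13⁻¹ ≡ 4 (mod 17).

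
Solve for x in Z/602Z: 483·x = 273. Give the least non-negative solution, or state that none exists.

gcd(483, 602) = 7, and 7 | 273, so solutions exist.
Divide through by 7: 69·x ≡ 39 (mod 86).
69⁻¹ ≡ 5 (mod 86).
x ≡ 5·39 ≡ 23 (mod 86).
The smallest non-negative solution is x = 23.

23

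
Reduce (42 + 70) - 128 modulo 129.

42 + 70 = 112
112 - 128 = -16 ≡ 113 (mod 129)

113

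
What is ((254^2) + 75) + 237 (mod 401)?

(254)^2 ≡ 356 (mod 401)
356 + 75 = 431 ≡ 30 (mod 401)
30 + 237 = 267

267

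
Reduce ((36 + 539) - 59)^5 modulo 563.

36 + 539 = 575 ≡ 12 (mod 563)
12 - 59 = -47 ≡ 516 (mod 563)
(516)^5 ≡ 362 (mod 563)

362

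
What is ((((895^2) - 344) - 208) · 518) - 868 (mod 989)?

951

(895)^2 ≡ 924 (mod 989)
924 - 344 = 580
580 - 208 = 372
372 · 518 = 192696 ≡ 830 (mod 989)
830 - 868 = -38 ≡ 951 (mod 989)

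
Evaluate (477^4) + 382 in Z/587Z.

(477)^4 ≡ 460 (mod 587)
460 + 382 = 842 ≡ 255 (mod 587)

255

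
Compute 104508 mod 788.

492

104508 = 132·788 + 492, so 104508 ≡ 492 (mod 788).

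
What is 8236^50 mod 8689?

3198

By square-and-multiply:
50 in binary is 110010, i.e. 50 = 32 + 16 + 2.
8236^1 ≡ 8236 (mod 8689)
8236^2 ≡ 8236^2 = 67831696 ≡ 5362 (mod 8689)
8236^4 ≡ 5362^2 = 28751044 ≡ 7832 (mod 8689)
8236^8 ≡ 7832^2 = 61340224 ≡ 4573 (mod 8689)
8236^16 ≡ 4573^2 = 20912329 ≡ 6595 (mod 8689)
8236^32 ≡ 6595^2 = 43494025 ≡ 5580 (mod 8689)
8236^50 = 8236^32 × 8236^16 × 8236^2 ≡ 5580 × 6595 × 5362 (mod 8689).
Accumulate the product:
5580 × 6595 = 36800100 ≡ 2185
2185 × 5362 = 11715970 ≡ 3198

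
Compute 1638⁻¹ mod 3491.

1575

By the extended Euclidean algorithm:
3491 = 2*1638 + 215
1638 = 7*215 + 133
215 = 1*133 + 82
133 = 1*82 + 51
82 = 1*51 + 31
51 = 1*31 + 20
31 = 1*20 + 11
20 = 1*11 + 9
11 = 1*9 + 2
9 = 4*2 + 1
2 = 2*1 + 0
gcd(1638, 3491) = 1, so the inverse exists.
Bézout: 1 = −739*3491 + 1575*1638.
So 1638⁻¹ ≡ 1575 (mod 3491).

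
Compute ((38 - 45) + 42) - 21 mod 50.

14

38 - 45 = -7 ≡ 43 (mod 50)
43 + 42 = 85 ≡ 35 (mod 50)
35 - 21 = 14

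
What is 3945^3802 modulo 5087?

1754

Using repeated squaring:
3802 in binary is 111011011010, i.e. 3802 = 2048 + 1024 + 512 + 128 + 64 + 16 + 8 + 2.
3945^1 ≡ 3945 (mod 5087)
3945^2 ≡ 3945^2 = 15563025 ≡ 1892 (mod 5087)
3945^4 ≡ 1892^2 = 3579664 ≡ 3503 (mod 5087)
3945^8 ≡ 3503^2 = 12271009 ≡ 1165 (mod 5087)
3945^16 ≡ 1165^2 = 1357225 ≡ 4083 (mod 5087)
3945^32 ≡ 4083^2 = 16670889 ≡ 790 (mod 5087)
3945^64 ≡ 790^2 = 624100 ≡ 3486 (mod 5087)
3945^128 ≡ 3486^2 = 12152196 ≡ 4440 (mod 5087)
3945^256 ≡ 4440^2 = 19713600 ≡ 1475 (mod 5087)
3945^512 ≡ 1475^2 = 2175625 ≡ 3476 (mod 5087)
3945^1024 ≡ 3476^2 = 12082576 ≡ 951 (mod 5087)
3945^2048 ≡ 951^2 = 904401 ≡ 4002 (mod 5087)
3945^3802 = 3945^2048 × 3945^1024 × 3945^512 × 3945^128 × 3945^64 × 3945^16 × 3945^8 × 3945^2 ≡ 4002 × 951 × 3476 × 4440 × 3486 × 4083 × 1165 × 1892 (mod 5087).
Accumulate the product:
4002 × 951 = 3805902 ≡ 826
826 × 3476 = 2871176 ≡ 2108
2108 × 4440 = 9359520 ≡ 4527
4527 × 3486 = 15781122 ≡ 1248
1248 × 4083 = 5095584 ≡ 3497
3497 × 1165 = 4074005 ≡ 4405
4405 × 1892 = 8334260 ≡ 1754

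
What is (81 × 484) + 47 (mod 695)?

81 × 484 = 39204 ≡ 284 (mod 695)
284 + 47 = 331

331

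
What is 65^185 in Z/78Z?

65

185 in binary is 10111001, i.e. 185 = 128 + 32 + 16 + 8 + 1.
65^1 ≡ 65 (mod 78)
65^2 ≡ 65^2 = 4225 ≡ 13 (mod 78)
65^4 ≡ 13^2 = 169 ≡ 13 (mod 78)
65^8 ≡ 13^2 = 169 ≡ 13 (mod 78)
65^16 ≡ 13^2 = 169 ≡ 13 (mod 78)
65^32 ≡ 13^2 = 169 ≡ 13 (mod 78)
65^64 ≡ 13^2 = 169 ≡ 13 (mod 78)
65^128 ≡ 13^2 = 169 ≡ 13 (mod 78)
65^185 = 65^128 · 65^32 · 65^16 · 65^8 · 65^1 ≡ 13 · 13 · 13 · 13 · 65 (mod 78).
Accumulate the product:
13 · 13 = 169 ≡ 13
13 · 13 = 169 ≡ 13
13 · 13 = 169 ≡ 13
13 · 65 = 845 ≡ 65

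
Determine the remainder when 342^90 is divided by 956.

348

By square-and-multiply:
342^1 ≡ 342 (mod 956)
342^2 ≡ 342^2 = 116964 ≡ 332 (mod 956)
342^4 ≡ 332^2 = 110224 ≡ 284 (mod 956)
342^8 ≡ 284^2 = 80656 ≡ 352 (mod 956)
342^16 ≡ 352^2 = 123904 ≡ 580 (mod 956)
342^32 ≡ 580^2 = 336400 ≡ 844 (mod 956)
342^64 ≡ 844^2 = 712336 ≡ 116 (mod 956)
342^90 = 342^64 · 342^16 · 342^8 · 342^2 ≡ 116 · 580 · 352 · 332 (mod 956).
Accumulate the product:
116 · 580 = 67280 ≡ 360
360 · 352 = 126720 ≡ 528
528 · 332 = 175296 ≡ 348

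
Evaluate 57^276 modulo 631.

Using repeated squaring:
276 in binary is 100010100, i.e. 276 = 256 + 16 + 4.
57^1 ≡ 57 (mod 631)
57^2 ≡ 57^2 = 3249 ≡ 94 (mod 631)
57^4 ≡ 94^2 = 8836 ≡ 2 (mod 631)
57^8 ≡ 2^2 = 4 (mod 631)
57^16 ≡ 4^2 = 16 (mod 631)
57^32 ≡ 16^2 = 256 (mod 631)
57^64 ≡ 256^2 = 65536 ≡ 543 (mod 631)
57^128 ≡ 543^2 = 294849 ≡ 172 (mod 631)
57^256 ≡ 172^2 = 29584 ≡ 558 (mod 631)
57^276 = 57^256 × 57^16 × 57^4 ≡ 558 × 16 × 2 (mod 631).
Accumulate the product:
558 × 16 = 8928 ≡ 94
94 × 2 = 188

188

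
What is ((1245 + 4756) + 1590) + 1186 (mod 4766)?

1245 + 4756 = 6001 ≡ 1235 (mod 4766)
1235 + 1590 = 2825
2825 + 1186 = 4011

4011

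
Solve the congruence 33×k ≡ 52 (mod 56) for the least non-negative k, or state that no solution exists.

44

gcd(33, 56) = 1, so a unique solution mod 56 exists.
33⁻¹ ≡ 17 (mod 56).
k ≡ 17×52 ≡ 44 (mod 56).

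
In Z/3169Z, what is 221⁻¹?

2366

3169 = 14×221 + 75
221 = 2×75 + 71
75 = 1×71 + 4
71 = 17×4 + 3
4 = 1×3 + 1
3 = 3×1 + 0
gcd(221, 3169) = 1, so the inverse exists.
Back-substitute for 1:
1 = 1×4 − 1×3
  = −1×71 + 18×4
  = 18×75 − 19×71
  = −19×221 + 56×75
  = 56×3169 − 803×221
So 221⁻¹ ≡ −803 ≡ 2366 (mod 3169).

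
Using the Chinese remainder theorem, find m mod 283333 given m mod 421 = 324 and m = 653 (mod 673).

275237

421⁻¹ mod 673: 421*227 ≡ 1 (mod 673), so 421⁻¹ ≡ 227.
m = 324 + 421*((653 − 324)*227 mod 673) = 324 + 421*653 = 275237.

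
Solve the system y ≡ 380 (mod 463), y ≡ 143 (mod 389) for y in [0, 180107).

161967

463⁻¹ mod 389: 463*184 ≡ 1 (mod 389), so 463⁻¹ ≡ 184.
y = 380 + 463*((143 − 380)*184 mod 389) = 380 + 463*349 = 161967.
Check: 161967 mod 463 = 380, 161967 mod 389 = 143. ✓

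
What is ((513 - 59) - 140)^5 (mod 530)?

513 - 59 = 454
454 - 140 = 314
(314)^5 ≡ 354 (mod 530)

354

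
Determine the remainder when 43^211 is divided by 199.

180

211 in binary is 11010011, i.e. 211 = 128 + 64 + 16 + 2 + 1.
43^1 ≡ 43 (mod 199)
43^2 ≡ 43^2 = 1849 ≡ 58 (mod 199)
43^4 ≡ 58^2 = 3364 ≡ 180 (mod 199)
43^8 ≡ 180^2 = 32400 ≡ 162 (mod 199)
43^16 ≡ 162^2 = 26244 ≡ 175 (mod 199)
43^32 ≡ 175^2 = 30625 ≡ 178 (mod 199)
43^64 ≡ 178^2 = 31684 ≡ 43 (mod 199)
43^128 ≡ 43^2 = 1849 ≡ 58 (mod 199)
43^211 = 43^128 × 43^64 × 43^16 × 43^2 × 43^1 ≡ 58 × 43 × 175 × 58 × 43 (mod 199).
Accumulate the product:
58 × 43 = 2494 ≡ 106
106 × 175 = 18550 ≡ 43
43 × 58 = 2494 ≡ 106
106 × 43 = 4558 ≡ 180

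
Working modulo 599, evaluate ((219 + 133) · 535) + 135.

219 + 133 = 352
352 · 535 = 188320 ≡ 234 (mod 599)
234 + 135 = 369

369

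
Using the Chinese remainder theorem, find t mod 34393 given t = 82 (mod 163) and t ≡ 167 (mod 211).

163⁻¹ mod 211: 163×189 ≡ 1 (mod 211), so 163⁻¹ ≡ 189.
t = 82 + 163×((167 − 82)×189 mod 211) = 82 + 163×29 = 4809.

4809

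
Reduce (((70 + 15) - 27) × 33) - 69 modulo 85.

60

70 + 15 = 85 ≡ 0 (mod 85)
0 - 27 = -27 ≡ 58 (mod 85)
58 × 33 = 1914 ≡ 44 (mod 85)
44 - 69 = -25 ≡ 60 (mod 85)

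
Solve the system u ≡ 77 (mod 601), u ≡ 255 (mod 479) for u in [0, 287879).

175569

601⁻¹ mod 479: 601*373 ≡ 1 (mod 479), so 601⁻¹ ≡ 373.
u = 77 + 601*((255 − 77)*373 mod 479) = 77 + 601*292 = 175569.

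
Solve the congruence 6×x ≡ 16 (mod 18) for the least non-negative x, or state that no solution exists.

no solution

gcd(6, 18) = 6, and 6 does not divide 16.
So the congruence has no solution.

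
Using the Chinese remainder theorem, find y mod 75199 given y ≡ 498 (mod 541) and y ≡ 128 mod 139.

38909

541⁻¹ mod 139: 541·37 ≡ 1 (mod 139), so 541⁻¹ ≡ 37.
y = 498 + 541·((128 − 498)·37 mod 139) = 498 + 541·71 = 38909.
Check: 38909 mod 541 = 498, 38909 mod 139 = 128. ✓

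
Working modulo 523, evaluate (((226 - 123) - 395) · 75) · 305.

226 - 123 = 103
103 - 395 = -292 ≡ 231 (mod 523)
231 · 75 = 17325 ≡ 66 (mod 523)
66 · 305 = 20130 ≡ 256 (mod 523)

256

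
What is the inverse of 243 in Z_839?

Apply the Euclidean algorithm and back-substitute:
839 = 3*243 + 110
243 = 2*110 + 23
110 = 4*23 + 18
23 = 1*18 + 5
18 = 3*5 + 3
5 = 1*3 + 2
3 = 1*2 + 1
2 = 2*1 + 0
gcd(243, 839) = 1, so the inverse exists.
Bézout: 1 = 95*839 − 328*243.
So 243⁻¹ ≡ −328 ≡ 511 (mod 839).

511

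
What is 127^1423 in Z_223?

Using repeated squaring:
1423 in binary is 10110001111, i.e. 1423 = 1024 + 256 + 128 + 8 + 4 + 2 + 1.
127^1 ≡ 127 (mod 223)
127^2 ≡ 127^2 = 16129 ≡ 73 (mod 223)
127^4 ≡ 73^2 = 5329 ≡ 200 (mod 223)
127^8 ≡ 200^2 = 40000 ≡ 83 (mod 223)
127^16 ≡ 83^2 = 6889 ≡ 199 (mod 223)
127^32 ≡ 199^2 = 39601 ≡ 130 (mod 223)
127^64 ≡ 130^2 = 16900 ≡ 175 (mod 223)
127^128 ≡ 175^2 = 30625 ≡ 74 (mod 223)
127^256 ≡ 74^2 = 5476 ≡ 124 (mod 223)
127^512 ≡ 124^2 = 15376 ≡ 212 (mod 223)
127^1024 ≡ 212^2 = 44944 ≡ 121 (mod 223)
127^1423 = 127^1024 * 127^256 * 127^128 * 127^8 * 127^4 * 127^2 * 127^1 ≡ 121 * 124 * 74 * 83 * 200 * 73 * 127 (mod 223).
Accumulate the product:
121 * 124 = 15004 ≡ 63
63 * 74 = 4662 ≡ 202
202 * 83 = 16766 ≡ 41
41 * 200 = 8200 ≡ 172
172 * 73 = 12556 ≡ 68
68 * 127 = 8636 ≡ 162

162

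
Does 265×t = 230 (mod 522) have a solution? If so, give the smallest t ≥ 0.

188

gcd(265, 522) = 1, so a unique solution mod 522 exists.
265⁻¹ ≡ 457 (mod 522).
t ≡ 457×230 ≡ 188 (mod 522).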